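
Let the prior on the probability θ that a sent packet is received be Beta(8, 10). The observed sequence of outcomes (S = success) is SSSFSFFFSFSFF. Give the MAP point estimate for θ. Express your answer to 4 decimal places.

θ̂_MAP = 0.4483

Prior: Beta(8, 10).
Data: 6 successes in 13 trials (from the sequence). The binomial likelihood contributes θ^6(1−θ)^7, so the posterior is Beta(8+6, 10+7) = Beta(14, 17).
For Beta(a, b) with a, b > 1 the mode is (a−1)/(a+b−2) = 13/29 ≈ 0.4483.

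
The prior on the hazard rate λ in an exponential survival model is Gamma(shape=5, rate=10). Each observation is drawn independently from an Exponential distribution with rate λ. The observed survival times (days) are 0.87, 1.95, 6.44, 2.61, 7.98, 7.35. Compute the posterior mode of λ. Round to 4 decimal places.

The Exponential(rate=λ) likelihood is ∝ λ^n e^(−λΣtᵢ). Here n = 6 and Σtᵢ = 0.87 + 1.95 + 6.44 + 2.61 + 7.98 + 7.35 = 27.20.
Posterior ∝ λ^4e^(−10λ) · λ^6e^(−27.20λ) = λ^10e^(−37.20λ), i.e. Gamma(11, 37.20).
Mode = (a−1)/b = 10/37.20 ≈ 0.2688.

λ̂_MAP = 0.2688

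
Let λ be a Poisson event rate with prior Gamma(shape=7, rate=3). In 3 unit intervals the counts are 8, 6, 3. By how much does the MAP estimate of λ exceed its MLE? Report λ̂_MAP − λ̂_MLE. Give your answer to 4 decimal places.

MAP − MLE = -1.8333

Σxᵢ = 17. Posterior is Gamma(24, 6); MAP = (24−1)/6 = 23/6 ≈ 3.83333.
MLE = x̄ = 17/3 ≈ 5.66667.
Difference = 23/6 − 17/3 = -11/6 ≈ -1.8333.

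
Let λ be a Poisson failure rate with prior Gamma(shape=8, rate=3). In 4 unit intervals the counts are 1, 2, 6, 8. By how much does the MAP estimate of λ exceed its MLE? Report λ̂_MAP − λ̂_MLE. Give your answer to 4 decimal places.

Σxᵢ = 17. Posterior is Gamma(25, 7); MAP = (25−1)/7 = 24/7 ≈ 3.42857.
MLE = x̄ = 17/4 ≈ 4.25000.
Difference = 24/7 − 17/4 = -23/28 ≈ -0.8214.

MAP − MLE = -0.8214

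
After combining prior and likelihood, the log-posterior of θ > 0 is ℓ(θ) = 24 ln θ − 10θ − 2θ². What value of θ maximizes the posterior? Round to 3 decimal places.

θ̂_MAP = 1.500

ℓ'(θ) = 24/θ − 10 − 4θ. Setting this to zero and multiplying by θ: 4θ² + 10θ − 24 = 0.
θ = (−10 + √(10² + 4·4·24)) / (2·4) = (−10 + √484) / 8 = (−10 + 22)/8 = 3/2.
ℓ''(θ) = −24/θ² − 4 < 0, confirming a maximum.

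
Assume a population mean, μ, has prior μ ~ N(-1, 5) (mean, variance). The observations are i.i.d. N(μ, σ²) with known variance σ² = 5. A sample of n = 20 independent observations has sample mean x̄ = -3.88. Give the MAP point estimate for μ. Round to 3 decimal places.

μ̂_MAP = -3.743

n = 20, x̄ = -3.88.
For a Normal prior and Normal likelihood with known variance, the posterior is Normal; its mode equals its mean, the precision-weighted average.
Prior precision 1/σ₀² = 1/5 = 0.2; data precision n/σ² = 20/5 = 4.
μ̂ = (0.2·(-1) + 4·(-3.88)) / (0.2 + 4) = (-15.72)/4.2 = -131/35 ≈ -3.743.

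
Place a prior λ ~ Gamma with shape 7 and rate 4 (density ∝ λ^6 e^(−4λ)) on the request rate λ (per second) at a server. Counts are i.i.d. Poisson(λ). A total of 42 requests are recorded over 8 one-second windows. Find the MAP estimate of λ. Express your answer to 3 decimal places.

λ̂_MAP = 4.000

Σxᵢ = 42, n = 8.
Posterior ∝ λ^6e^(−4λ) · λ^42e^(−8λ) = λ^48e^(−12λ), i.e. Gamma(shape=49, rate=12).
The mode of a Gamma(a, b) with a ≥ 1 (shape–rate) is (a−1)/b = 48/12 ≈ 4.000.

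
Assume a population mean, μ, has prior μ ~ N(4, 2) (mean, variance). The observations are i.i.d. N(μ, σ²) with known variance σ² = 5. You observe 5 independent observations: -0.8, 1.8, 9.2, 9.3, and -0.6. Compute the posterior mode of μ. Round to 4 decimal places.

μ̂_MAP = 3.8533

n = 5; x̄ = ((-0.8) + 1.8 + 9.2 + 9.3 + (-0.6))/5 = 18.9/5 = 3.78.
For a Normal prior and Normal likelihood with known variance, the posterior is Normal; its mode equals its mean, the precision-weighted average.
Prior precision 1/σ₀² = 1/2 = 0.5; data precision n/σ² = 5/5 = 1.
μ̂ = (0.5·4 + 1·3.78) / (0.5 + 1) = 5.78/1.5 = 289/75 ≈ 3.8533.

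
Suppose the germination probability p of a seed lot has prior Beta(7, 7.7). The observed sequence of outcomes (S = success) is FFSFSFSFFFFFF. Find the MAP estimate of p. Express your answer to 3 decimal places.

p̂_MAP = 0.350

Prior: Beta(7, 7.7).
Data: 3 successes in 13 trials (from the sequence). The binomial likelihood contributes p^3(1−p)^10, so the posterior is Beta(7+3, 7.7+10) = Beta(10, 17.7).
For Beta(a, b) with a, b > 1 the mode is (a−1)/(a+b−2) = 9/25.7 ≈ 0.350.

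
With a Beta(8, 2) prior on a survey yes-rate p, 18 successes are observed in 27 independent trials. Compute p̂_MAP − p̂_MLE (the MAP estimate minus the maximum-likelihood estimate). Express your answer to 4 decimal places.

Posterior is Beta(26, 11); MAP = (26−1)/(37−2) = 25/35 ≈ 0.71429.
MLE ignores the prior: p̂_MLE = k/n = 18/27 ≈ 0.66667.
Difference = 25/35 − 18/27 = 1/21 ≈ 0.0476.

MAP − MLE = 0.0476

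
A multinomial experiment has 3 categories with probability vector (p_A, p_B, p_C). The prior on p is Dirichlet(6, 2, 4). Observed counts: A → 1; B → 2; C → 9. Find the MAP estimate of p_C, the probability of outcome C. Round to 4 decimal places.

The posterior is Dirichlet(αᵢ + nᵢ) = Dirichlet(7, 4, 13).
For a Dirichlet(a₁,…,a_K) with all aᵢ > 1, the mode has j-th component (aⱼ − 1)/(Σaᵢ − K).
Here Σaᵢ = 24 and K = 3, so p_C = (13 − 1)/(24 − 3) = 12/21 ≈ 0.5714.

MAP estimate of p_C = 0.5714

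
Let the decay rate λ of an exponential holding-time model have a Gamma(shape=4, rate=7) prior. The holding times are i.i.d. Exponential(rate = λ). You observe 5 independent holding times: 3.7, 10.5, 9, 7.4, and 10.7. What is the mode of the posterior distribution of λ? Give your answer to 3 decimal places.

The Exponential(rate=λ) likelihood is ∝ λ^n e^(−λΣtᵢ). Here n = 5 and Σtᵢ = 3.7 + 10.5 + 9 + 7.4 + 10.7 = 41.3.
Posterior ∝ λ^3e^(−7λ) · λ^5e^(−41.3λ) = λ^8e^(−48.3λ), i.e. Gamma(9, 48.3).
Mode = (a−1)/b = 8/48.3 ≈ 0.166.

λ̂_MAP = 0.166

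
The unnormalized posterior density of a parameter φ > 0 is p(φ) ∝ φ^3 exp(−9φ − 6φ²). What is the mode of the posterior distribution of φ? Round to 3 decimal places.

φ̂_MAP = 0.250

ℓ'(φ) = 3/φ − 9 − 12φ. Setting this to zero and multiplying by φ: 12φ² + 9φ − 3 = 0.
φ = (−9 + √(9² + 4·12·3)) / (2·12) = (−9 + √225) / 24 = (−9 + 15)/24 = 1/4.
ℓ''(φ) = −3/φ² − 12 < 0, confirming a maximum.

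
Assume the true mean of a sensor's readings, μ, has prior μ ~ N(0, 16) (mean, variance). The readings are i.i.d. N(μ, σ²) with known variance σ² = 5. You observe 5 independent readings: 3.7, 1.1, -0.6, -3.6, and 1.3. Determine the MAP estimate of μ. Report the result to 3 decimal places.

μ̂_MAP = 0.358

n = 5; x̄ = (3.7 + 1.1 + (-0.6) + (-3.6) + 1.3)/5 = 1.9/5 = 0.38.
For a Normal prior and Normal likelihood with known variance, the posterior is Normal; its mode equals its mean, the precision-weighted average.
Prior precision 1/σ₀² = 1/16 = 0.0625; data precision n/σ² = 5/5 = 1.
μ̂ = (0.0625·0 + 1·0.38) / (0.0625 + 1) = 0.38/1.0625 = 152/425 ≈ 0.358.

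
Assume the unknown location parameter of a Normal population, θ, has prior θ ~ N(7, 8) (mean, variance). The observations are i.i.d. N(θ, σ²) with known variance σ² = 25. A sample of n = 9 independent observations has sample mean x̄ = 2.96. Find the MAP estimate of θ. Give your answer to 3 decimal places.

n = 9, x̄ = 2.96.
For a Normal prior and Normal likelihood with known variance, the posterior is Normal; its mode equals its mean, the precision-weighted average.
Prior precision 1/σ₀² = 1/8 = 0.125; data precision n/σ² = 9/25 = 0.36.
θ̂ = (0.125·7 + 0.36·2.96) / (0.125 + 0.36) = 1.9406/0.485 = 9703/2425 ≈ 4.001.

θ̂_MAP = 4.001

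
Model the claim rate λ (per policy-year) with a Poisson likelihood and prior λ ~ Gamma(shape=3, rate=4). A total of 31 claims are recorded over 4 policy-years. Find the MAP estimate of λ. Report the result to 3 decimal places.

Σxᵢ = 31, n = 4.
Posterior ∝ λ^2e^(−4λ) · λ^31e^(−4λ) = λ^33e^(−8λ), i.e. Gamma(shape=34, rate=8).
The mode of a Gamma(a, b) with a ≥ 1 (shape–rate) is (a−1)/b = 33/8 ≈ 4.125.

λ̂_MAP = 4.125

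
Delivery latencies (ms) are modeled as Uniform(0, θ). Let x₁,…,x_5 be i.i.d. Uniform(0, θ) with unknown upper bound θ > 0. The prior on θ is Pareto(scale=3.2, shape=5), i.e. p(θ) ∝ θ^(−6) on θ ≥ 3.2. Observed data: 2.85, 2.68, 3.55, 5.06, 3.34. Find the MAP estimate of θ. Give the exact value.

θ̂_MAP = 5.06

The Uniform(0, θ) likelihood is θ^(−n) for θ ≥ max(xᵢ), zero otherwise. Here max(xᵢ) = 5.06.
Posterior ∝ θ^(−6) · θ^(−5) = θ^(−11) on θ ≥ max(3.2, 5.06) = 5.06.
This density is strictly decreasing in θ, so the posterior mode lies at the lower boundary of the support.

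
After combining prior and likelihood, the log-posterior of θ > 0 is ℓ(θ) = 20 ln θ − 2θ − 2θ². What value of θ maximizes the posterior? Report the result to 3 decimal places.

θ̂_MAP = 2.000

ℓ'(θ) = 20/θ − 2 − 4θ. Setting this to zero and multiplying by θ: 4θ² + 2θ − 20 = 0.
θ = (−2 + √(2² + 4·4·20)) / (2·4) = (−2 + √324) / 8 = (−2 + 18)/8 = 2.
ℓ''(θ) = −20/θ² − 4 < 0, confirming a maximum.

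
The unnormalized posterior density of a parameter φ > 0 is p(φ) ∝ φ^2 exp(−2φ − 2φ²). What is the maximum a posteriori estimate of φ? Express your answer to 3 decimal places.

ℓ'(φ) = 2/φ − 2 − 4φ. Setting this to zero and multiplying by φ: 4φ² + 2φ − 2 = 0.
φ = (−2 + √(2² + 4·4·2)) / (2·4) = (−2 + √36) / 8 = (−2 + 6)/8 = 1/2.
ℓ''(φ) = −2/φ² − 4 < 0, confirming a maximum.

φ̂_MAP = 0.500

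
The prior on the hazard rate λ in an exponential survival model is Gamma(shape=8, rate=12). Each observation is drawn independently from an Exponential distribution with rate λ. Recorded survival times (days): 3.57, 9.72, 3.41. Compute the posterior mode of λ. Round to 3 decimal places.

The Exponential(rate=λ) likelihood is ∝ λ^n e^(−λΣtᵢ). Here n = 3 and Σtᵢ = 3.57 + 9.72 + 3.41 = 16.70.
Posterior ∝ λ^7e^(−12λ) · λ^3e^(−16.70λ) = λ^10e^(−28.70λ), i.e. Gamma(11, 28.70).
Mode = (a−1)/b = 10/28.70 ≈ 0.348.

λ̂_MAP = 0.348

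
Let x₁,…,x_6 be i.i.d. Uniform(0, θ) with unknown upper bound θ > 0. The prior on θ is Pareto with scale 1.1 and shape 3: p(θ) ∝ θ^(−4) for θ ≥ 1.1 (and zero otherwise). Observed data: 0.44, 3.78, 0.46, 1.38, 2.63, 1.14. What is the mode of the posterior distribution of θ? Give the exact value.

The Uniform(0, θ) likelihood is θ^(−n) for θ ≥ max(xᵢ), zero otherwise. Here max(xᵢ) = 3.78.
Posterior ∝ θ^(−4) · θ^(−6) = θ^(−10) on θ ≥ max(1.1, 3.78) = 3.78.
This density is strictly decreasing in θ, so the posterior mode lies at the lower boundary of the support.

θ̂_MAP = 3.78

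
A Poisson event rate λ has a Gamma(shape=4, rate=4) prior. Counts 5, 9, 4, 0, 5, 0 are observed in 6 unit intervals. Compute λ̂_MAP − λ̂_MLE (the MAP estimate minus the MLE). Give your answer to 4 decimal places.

Σxᵢ = 23. Posterior is Gamma(27, 10); MAP = (27−1)/10 = 26/10 ≈ 2.60000.
MLE = x̄ = 23/6 ≈ 3.83333.
Difference = 26/10 − 23/6 = -37/30 ≈ -1.2333.

MAP − MLE = -1.2333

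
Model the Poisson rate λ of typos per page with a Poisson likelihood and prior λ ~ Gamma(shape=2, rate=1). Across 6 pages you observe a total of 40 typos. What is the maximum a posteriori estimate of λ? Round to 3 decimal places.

Σxᵢ = 40, n = 6.
Posterior ∝ λe^(−1λ) · λ^40e^(−6λ) = λ^41e^(−7λ), i.e. Gamma(shape=42, rate=7).
The mode of a Gamma(a, b) with a ≥ 1 (shape–rate) is (a−1)/b = 41/7 ≈ 5.857.

λ̂_MAP = 5.857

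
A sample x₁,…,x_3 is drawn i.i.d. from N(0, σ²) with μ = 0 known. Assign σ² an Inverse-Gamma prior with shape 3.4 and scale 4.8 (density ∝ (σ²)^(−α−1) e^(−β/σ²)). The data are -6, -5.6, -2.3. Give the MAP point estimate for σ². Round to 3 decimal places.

Sum of squared deviations about the known mean: SS = (-6−0)² + (-5.6−0)² + (-2.3−0)² = 72.65.
The Normal likelihood contributes (σ²)^(−n/2) exp(−SS/(2σ²)), so the posterior is Inverse-Gamma(α + n/2, β + SS/2) = Inverse-Gamma(4.9, 41.125).
The mode of Inverse-Gamma(a, b) is b/(a+1) = 41.125/5.9 ≈ 6.970.

σ̂²_MAP = 6.970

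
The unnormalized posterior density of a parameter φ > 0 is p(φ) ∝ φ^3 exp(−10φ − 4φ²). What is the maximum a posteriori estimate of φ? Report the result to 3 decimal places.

φ̂_MAP = 0.250

ℓ'(φ) = 3/φ − 10 − 8φ. Setting this to zero and multiplying by φ: 8φ² + 10φ − 3 = 0.
φ = (−10 + √(10² + 4·8·3)) / (2·8) = (−10 + √196) / 16 = (−10 + 14)/16 = 1/4.
ℓ''(φ) = −3/φ² − 8 < 0, confirming a maximum.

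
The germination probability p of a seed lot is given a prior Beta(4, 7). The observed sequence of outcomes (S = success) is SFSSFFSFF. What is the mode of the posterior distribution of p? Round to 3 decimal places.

Prior: Beta(4, 7).
Data: 4 successes in 9 trials (from the sequence). The binomial likelihood contributes p^4(1−p)^5, so the posterior is Beta(4+4, 7+5) = Beta(8, 12).
For Beta(a, b) with a, b > 1 the mode is (a−1)/(a+b−2) = 7/18 ≈ 0.389.

p̂_MAP = 0.389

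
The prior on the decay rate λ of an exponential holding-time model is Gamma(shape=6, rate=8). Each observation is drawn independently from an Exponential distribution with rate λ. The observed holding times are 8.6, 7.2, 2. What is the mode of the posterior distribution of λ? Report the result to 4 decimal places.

The Exponential(rate=λ) likelihood is ∝ λ^n e^(−λΣtᵢ). Here n = 3 and Σtᵢ = 8.6 + 7.2 + 2 = 17.8.
Posterior ∝ λ^5e^(−8λ) · λ^3e^(−17.8λ) = λ^8e^(−25.8λ), i.e. Gamma(9, 25.8).
Mode = (a−1)/b = 8/25.8 ≈ 0.3101.

λ̂_MAP = 0.3101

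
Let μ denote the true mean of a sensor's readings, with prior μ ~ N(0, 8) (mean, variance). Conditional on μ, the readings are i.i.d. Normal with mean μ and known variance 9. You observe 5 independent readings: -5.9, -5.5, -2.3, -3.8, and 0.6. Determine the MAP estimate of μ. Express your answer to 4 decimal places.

μ̂_MAP = -2.7592

n = 5; x̄ = ((-5.9) + (-5.5) + (-2.3) + (-3.8) + 0.6)/5 = -16.9/5 = -3.38.
For a Normal prior and Normal likelihood with known variance, the posterior is Normal; its mode equals its mean, the precision-weighted average.
Prior precision 1/σ₀² = 1/8 = 0.125; data precision n/σ² = 5/9.
μ̂ = (0.125·0 + (5/9)·(-3.38)) / (0.125 + 5/9) = (-169/90)/(49/72) = -676/245 ≈ -2.7592.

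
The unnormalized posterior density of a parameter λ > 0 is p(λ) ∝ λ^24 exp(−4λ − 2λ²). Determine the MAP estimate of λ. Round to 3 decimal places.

ℓ'(λ) = 24/λ − 4 − 4λ. Setting this to zero and multiplying by λ: 4λ² + 4λ − 24 = 0.
λ = (−4 + √(4² + 4·4·24)) / (2·4) = (−4 + √400) / 8 = (−4 + 20)/8 = 2.
ℓ''(λ) = −24/λ² − 4 < 0, confirming a maximum.

λ̂_MAP = 2.000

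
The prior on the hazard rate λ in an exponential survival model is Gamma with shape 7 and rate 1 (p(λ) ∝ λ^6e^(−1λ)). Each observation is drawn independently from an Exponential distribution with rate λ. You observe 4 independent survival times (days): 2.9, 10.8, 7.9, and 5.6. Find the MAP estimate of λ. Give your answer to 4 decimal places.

λ̂_MAP = 0.3546

The Exponential(rate=λ) likelihood is ∝ λ^n e^(−λΣtᵢ). Here n = 4 and Σtᵢ = 2.9 + 10.8 + 7.9 + 5.6 = 27.2.
Posterior ∝ λ^6e^(−1λ) · λ^4e^(−27.2λ) = λ^10e^(−28.2λ), i.e. Gamma(11, 28.2).
Mode = (a−1)/b = 10/28.2 ≈ 0.3546.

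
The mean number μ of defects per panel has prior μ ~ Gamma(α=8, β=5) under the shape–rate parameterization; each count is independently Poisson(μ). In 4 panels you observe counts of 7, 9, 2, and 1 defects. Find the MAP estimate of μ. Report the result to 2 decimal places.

μ̂_MAP = 2.89

Σxᵢ = 7+9+2+1 = 19, with n = 4.
Posterior ∝ μ^7e^(−5μ) · μ^19e^(−4μ) = μ^26e^(−9μ), i.e. Gamma(shape=27, rate=9).
The mode of a Gamma(a, b) with a ≥ 1 (shape–rate) is (a−1)/b = 26/9 ≈ 2.89.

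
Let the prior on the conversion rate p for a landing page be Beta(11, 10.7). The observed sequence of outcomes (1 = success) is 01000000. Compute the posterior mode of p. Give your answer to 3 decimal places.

p̂_MAP = 0.397

Prior: Beta(11, 10.7).
Data: 1 success in 8 trials (from the sequence). The binomial likelihood contributes p(1−p)^7, so the posterior is Beta(11+1, 10.7+7) = Beta(12, 17.7).
For Beta(a, b) with a, b > 1 the mode is (a−1)/(a+b−2) = 11/27.7 ≈ 0.397.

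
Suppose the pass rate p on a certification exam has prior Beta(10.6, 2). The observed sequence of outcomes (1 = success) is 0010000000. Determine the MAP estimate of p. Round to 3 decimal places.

p̂_MAP = 0.515

Prior: Beta(10.6, 2).
Data: 1 success in 10 trials (from the sequence). The binomial likelihood contributes p(1−p)^9, so the posterior is Beta(10.6+1, 2+9) = Beta(11.6, 11).
For Beta(a, b) with a, b > 1 the mode is (a−1)/(a+b−2) = 10.6/20.6 ≈ 0.515.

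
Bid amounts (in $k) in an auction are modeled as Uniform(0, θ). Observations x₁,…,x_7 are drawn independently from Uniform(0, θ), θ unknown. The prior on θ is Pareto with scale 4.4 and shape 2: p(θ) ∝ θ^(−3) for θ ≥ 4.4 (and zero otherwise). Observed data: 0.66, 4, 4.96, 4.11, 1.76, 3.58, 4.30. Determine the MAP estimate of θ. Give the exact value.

The Uniform(0, θ) likelihood is θ^(−n) for θ ≥ max(xᵢ), zero otherwise. Here max(xᵢ) = 4.96.
Posterior ∝ θ^(−3) · θ^(−7) = θ^(−10) on θ ≥ max(4.4, 4.96) = 4.96.
This density is strictly decreasing in θ, so the posterior mode lies at the lower boundary of the support.

θ̂_MAP = 4.96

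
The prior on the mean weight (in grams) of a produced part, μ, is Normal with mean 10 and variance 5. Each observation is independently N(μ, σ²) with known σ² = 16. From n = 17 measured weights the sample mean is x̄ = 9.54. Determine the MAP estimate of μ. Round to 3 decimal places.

μ̂_MAP = 9.613

n = 17, x̄ = 9.54.
For a Normal prior and Normal likelihood with known variance, the posterior is Normal; its mode equals its mean, the precision-weighted average.
Prior precision 1/σ₀² = 1/5 = 0.2; data precision n/σ² = 17/16 = 1.0625.
μ̂ = (0.2·10 + 1.0625·9.54) / (0.2 + 1.0625) = 12.13625/1.2625 = 9709/1010 ≈ 9.613.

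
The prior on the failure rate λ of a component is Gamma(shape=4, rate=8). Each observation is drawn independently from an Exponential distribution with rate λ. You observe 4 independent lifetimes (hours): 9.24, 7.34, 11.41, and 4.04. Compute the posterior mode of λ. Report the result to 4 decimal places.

The Exponential(rate=λ) likelihood is ∝ λ^n e^(−λΣtᵢ). Here n = 4 and Σtᵢ = 9.24 + 7.34 + 11.41 + 4.04 = 32.03.
Posterior ∝ λ^3e^(−8λ) · λ^4e^(−32.03λ) = λ^7e^(−40.03λ), i.e. Gamma(8, 40.03).
Mode = (a−1)/b = 7/40.03 ≈ 0.1749.

λ̂_MAP = 0.1749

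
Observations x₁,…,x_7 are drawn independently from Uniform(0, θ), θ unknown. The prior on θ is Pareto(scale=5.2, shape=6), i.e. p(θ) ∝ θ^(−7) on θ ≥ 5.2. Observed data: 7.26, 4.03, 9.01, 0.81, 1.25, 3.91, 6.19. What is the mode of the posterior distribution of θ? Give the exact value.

The Uniform(0, θ) likelihood is θ^(−n) for θ ≥ max(xᵢ), zero otherwise. Here max(xᵢ) = 9.01.
Posterior ∝ θ^(−7) · θ^(−7) = θ^(−14) on θ ≥ max(5.2, 9.01) = 9.01.
This density is strictly decreasing in θ, so the posterior mode lies at the lower boundary of the support.

θ̂_MAP = 9.01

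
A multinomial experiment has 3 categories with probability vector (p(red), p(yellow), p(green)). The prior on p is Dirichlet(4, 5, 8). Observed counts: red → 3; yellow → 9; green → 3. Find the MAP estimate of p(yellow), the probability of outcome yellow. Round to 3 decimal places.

MAP estimate of p(yellow) = 0.448

The posterior is Dirichlet(αᵢ + nᵢ) = Dirichlet(7, 14, 11).
For a Dirichlet(a₁,…,a_K) with all aᵢ > 1, the mode has j-th component (aⱼ − 1)/(Σaᵢ − K).
Here Σaᵢ = 32 and K = 3, so p(yellow) = (14 − 1)/(32 − 3) = 13/29 ≈ 0.448.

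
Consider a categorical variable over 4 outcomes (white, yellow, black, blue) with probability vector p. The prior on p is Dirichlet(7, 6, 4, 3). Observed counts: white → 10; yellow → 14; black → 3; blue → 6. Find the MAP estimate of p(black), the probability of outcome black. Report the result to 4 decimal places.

The posterior is Dirichlet(αᵢ + nᵢ) = Dirichlet(17, 20, 7, 9).
For a Dirichlet(a₁,…,a_K) with all aᵢ > 1, the mode has j-th component (aⱼ − 1)/(Σaᵢ − K).
Here Σaᵢ = 53 and K = 4, so p(black) = (7 − 1)/(53 − 4) = 6/49 ≈ 0.1224.

MAP estimate of p(black) = 0.1224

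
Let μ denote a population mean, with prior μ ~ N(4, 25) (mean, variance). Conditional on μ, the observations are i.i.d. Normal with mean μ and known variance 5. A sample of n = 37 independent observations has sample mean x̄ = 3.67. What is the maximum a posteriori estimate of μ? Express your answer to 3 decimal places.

μ̂_MAP = 3.672

n = 37, x̄ = 3.67.
For a Normal prior and Normal likelihood with known variance, the posterior is Normal; its mode equals its mean, the precision-weighted average.
Prior precision 1/σ₀² = 1/25 = 0.04; data precision n/σ² = 37/5 = 7.4.
μ̂ = (0.04·4 + 7.4·3.67) / (0.04 + 7.4) = 27.318/7.44 = 4553/1240 ≈ 3.672.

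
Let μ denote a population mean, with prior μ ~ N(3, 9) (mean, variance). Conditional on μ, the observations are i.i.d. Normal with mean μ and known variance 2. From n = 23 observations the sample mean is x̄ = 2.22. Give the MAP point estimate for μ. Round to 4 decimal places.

n = 23, x̄ = 2.22.
For a Normal prior and Normal likelihood with known variance, the posterior is Normal; its mode equals its mean, the precision-weighted average.
Prior precision 1/σ₀² = 1/9; data precision n/σ² = 23/2 = 11.5.
μ̂ = ((1/9)·3 + 11.5·2.22) / (1/9 + 11.5) = (7759/300)/(209/18) = 23277/10450 ≈ 2.2275.

μ̂_MAP = 2.2275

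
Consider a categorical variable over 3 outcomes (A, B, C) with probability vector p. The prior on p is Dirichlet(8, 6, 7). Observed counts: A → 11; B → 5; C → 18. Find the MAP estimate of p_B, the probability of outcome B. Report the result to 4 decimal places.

The posterior is Dirichlet(αᵢ + nᵢ) = Dirichlet(19, 11, 25).
For a Dirichlet(a₁,…,a_K) with all aᵢ > 1, the mode has j-th component (aⱼ − 1)/(Σaᵢ − K).
Here Σaᵢ = 55 and K = 3, so p_B = (11 − 1)/(55 − 3) = 10/52 ≈ 0.1923.

MAP estimate of p_B = 0.1923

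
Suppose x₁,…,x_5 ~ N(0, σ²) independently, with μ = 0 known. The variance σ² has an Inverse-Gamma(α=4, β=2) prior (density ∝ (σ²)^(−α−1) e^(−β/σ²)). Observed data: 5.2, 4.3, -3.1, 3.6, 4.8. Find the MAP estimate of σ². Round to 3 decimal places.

σ̂²_MAP = 6.343

Sum of squared deviations about the known mean: SS = (5.2−0)² + (4.3−0)² + (-3.1−0)² + (3.6−0)² + (4.8−0)² = 91.14.
The Normal likelihood contributes (σ²)^(−n/2) exp(−SS/(2σ²)), so the posterior is Inverse-Gamma(α + n/2, β + SS/2) = Inverse-Gamma(6.5, 47.57).
The mode of Inverse-Gamma(a, b) is b/(a+1) = 47.57/7.5 ≈ 6.343.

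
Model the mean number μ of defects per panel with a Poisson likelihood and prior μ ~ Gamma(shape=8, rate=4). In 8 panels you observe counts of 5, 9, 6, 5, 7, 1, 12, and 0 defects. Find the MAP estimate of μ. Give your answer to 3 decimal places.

Σxᵢ = 5+9+6+5+7+1+12+0 = 45, with n = 8.
Posterior ∝ μ^7e^(−4μ) · μ^45e^(−8μ) = μ^52e^(−12μ), i.e. Gamma(shape=53, rate=12).
The mode of a Gamma(a, b) with a ≥ 1 (shape–rate) is (a−1)/b = 52/12 ≈ 4.333.

μ̂_MAP = 4.333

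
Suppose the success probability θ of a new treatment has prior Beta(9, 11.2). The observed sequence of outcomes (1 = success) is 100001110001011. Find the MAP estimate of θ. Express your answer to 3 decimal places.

θ̂_MAP = 0.452

Prior: Beta(9, 11.2).
Data: 7 successes in 15 trials (from the sequence). The binomial likelihood contributes θ^7(1−θ)^8, so the posterior is Beta(9+7, 11.2+8) = Beta(16, 19.2).
For Beta(a, b) with a, b > 1 the mode is (a−1)/(a+b−2) = 15/33.2 ≈ 0.452.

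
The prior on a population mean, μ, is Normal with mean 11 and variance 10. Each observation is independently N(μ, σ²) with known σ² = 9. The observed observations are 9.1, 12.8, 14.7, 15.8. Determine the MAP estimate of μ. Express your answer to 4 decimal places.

μ̂_MAP = 12.7143

n = 4; x̄ = (9.1 + 12.8 + 14.7 + 15.8)/4 = 52.4/4 = 13.1.
For a Normal prior and Normal likelihood with known variance, the posterior is Normal; its mode equals its mean, the precision-weighted average.
Prior precision 1/σ₀² = 1/10 = 0.1; data precision n/σ² = 4/9.
μ̂ = (0.1·11 + (4/9)·13.1) / (0.1 + 4/9) = (623/90)/(49/90) = 89/7 ≈ 12.7143.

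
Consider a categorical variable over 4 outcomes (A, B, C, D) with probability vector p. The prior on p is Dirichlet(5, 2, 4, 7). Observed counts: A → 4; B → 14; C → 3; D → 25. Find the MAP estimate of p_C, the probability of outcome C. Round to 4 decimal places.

MAP estimate of p_C = 0.1000

The posterior is Dirichlet(αᵢ + nᵢ) = Dirichlet(9, 16, 7, 32).
For a Dirichlet(a₁,…,a_K) with all aᵢ > 1, the mode has j-th component (aⱼ − 1)/(Σaᵢ − K).
Here Σaᵢ = 64 and K = 4, so p_C = (7 − 1)/(64 − 4) = 6/60 ≈ 0.1000.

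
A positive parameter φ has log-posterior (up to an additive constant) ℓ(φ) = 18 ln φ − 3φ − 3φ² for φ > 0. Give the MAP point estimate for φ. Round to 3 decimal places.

φ̂_MAP = 1.500

ℓ'(φ) = 18/φ − 3 − 6φ. Setting this to zero and multiplying by φ: 6φ² + 3φ − 18 = 0.
φ = (−3 + √(3² + 4·6·18)) / (2·6) = (−3 + √441) / 12 = (−3 + 21)/12 = 3/2.
ℓ''(φ) = −18/φ² − 6 < 0, confirming a maximum.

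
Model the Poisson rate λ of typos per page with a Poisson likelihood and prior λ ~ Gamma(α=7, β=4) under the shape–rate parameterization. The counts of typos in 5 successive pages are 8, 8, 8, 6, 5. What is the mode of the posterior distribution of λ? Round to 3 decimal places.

Σxᵢ = 8+8+8+6+5 = 35, with n = 5.
Posterior ∝ λ^6e^(−4λ) · λ^35e^(−5λ) = λ^41e^(−9λ), i.e. Gamma(shape=42, rate=9).
The mode of a Gamma(a, b) with a ≥ 1 (shape–rate) is (a−1)/b = 41/9 ≈ 4.556.

λ̂_MAP = 4.556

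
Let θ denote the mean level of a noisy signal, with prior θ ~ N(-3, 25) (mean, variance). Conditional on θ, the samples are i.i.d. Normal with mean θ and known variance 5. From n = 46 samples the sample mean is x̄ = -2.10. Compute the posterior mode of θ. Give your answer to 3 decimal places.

n = 46, x̄ = -2.10.
For a Normal prior and Normal likelihood with known variance, the posterior is Normal; its mode equals its mean, the precision-weighted average.
Prior precision 1/σ₀² = 1/25 = 0.04; data precision n/σ² = 46/5 = 9.2.
θ̂ = (0.04·(-3) + 9.2·(-2.1)) / (0.04 + 9.2) = (-19.44)/9.24 = -162/77 ≈ -2.104.

θ̂_MAP = -2.104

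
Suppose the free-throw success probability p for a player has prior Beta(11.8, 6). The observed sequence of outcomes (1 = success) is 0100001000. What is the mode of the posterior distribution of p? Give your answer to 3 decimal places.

p̂_MAP = 0.496

Prior: Beta(11.8, 6).
Data: 2 successes in 10 trials (from the sequence). The binomial likelihood contributes p^2(1−p)^8, so the posterior is Beta(11.8+2, 6+8) = Beta(13.8, 14).
For Beta(a, b) with a, b > 1 the mode is (a−1)/(a+b−2) = 12.8/25.8 ≈ 0.496.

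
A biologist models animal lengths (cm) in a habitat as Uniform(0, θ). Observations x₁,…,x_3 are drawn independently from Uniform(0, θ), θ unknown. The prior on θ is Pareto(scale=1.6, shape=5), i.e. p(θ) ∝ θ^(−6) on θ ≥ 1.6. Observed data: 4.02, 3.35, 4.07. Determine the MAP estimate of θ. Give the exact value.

The Uniform(0, θ) likelihood is θ^(−n) for θ ≥ max(xᵢ), zero otherwise. Here max(xᵢ) = 4.07.
Posterior ∝ θ^(−6) · θ^(−3) = θ^(−9) on θ ≥ max(1.6, 4.07) = 4.07.
This density is strictly decreasing in θ, so the posterior mode lies at the lower boundary of the support.

θ̂_MAP = 4.07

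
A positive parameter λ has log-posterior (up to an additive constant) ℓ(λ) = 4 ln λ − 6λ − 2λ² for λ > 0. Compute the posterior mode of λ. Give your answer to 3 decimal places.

ℓ'(λ) = 4/λ − 6 − 4λ. Setting this to zero and multiplying by λ: 4λ² + 6λ − 4 = 0.
λ = (−6 + √(6² + 4·4·4)) / (2·4) = (−6 + √100) / 8 = (−6 + 10)/8 = 1/2.
ℓ''(λ) = −4/λ² − 4 < 0, confirming a maximum.

λ̂_MAP = 0.500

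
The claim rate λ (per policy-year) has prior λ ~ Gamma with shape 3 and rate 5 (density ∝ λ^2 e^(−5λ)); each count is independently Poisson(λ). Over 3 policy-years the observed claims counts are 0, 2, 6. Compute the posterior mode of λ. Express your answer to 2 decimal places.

λ̂_MAP = 1.25

Σxᵢ = 0+2+6 = 8, with n = 3.
Posterior ∝ λ^2e^(−5λ) · λ^8e^(−3λ) = λ^10e^(−8λ), i.e. Gamma(shape=11, rate=8).
The mode of a Gamma(a, b) with a ≥ 1 (shape–rate) is (a−1)/b = 10/8 ≈ 1.25.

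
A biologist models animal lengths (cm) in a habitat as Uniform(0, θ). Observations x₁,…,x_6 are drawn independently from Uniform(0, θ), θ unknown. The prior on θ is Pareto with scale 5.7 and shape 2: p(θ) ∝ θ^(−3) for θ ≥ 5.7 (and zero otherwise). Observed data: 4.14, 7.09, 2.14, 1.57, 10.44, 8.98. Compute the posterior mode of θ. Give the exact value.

θ̂_MAP = 10.44

The Uniform(0, θ) likelihood is θ^(−n) for θ ≥ max(xᵢ), zero otherwise. Here max(xᵢ) = 10.44.
Posterior ∝ θ^(−3) · θ^(−6) = θ^(−9) on θ ≥ max(5.7, 10.44) = 10.44.
This density is strictly decreasing in θ, so the posterior mode lies at the lower boundary of the support.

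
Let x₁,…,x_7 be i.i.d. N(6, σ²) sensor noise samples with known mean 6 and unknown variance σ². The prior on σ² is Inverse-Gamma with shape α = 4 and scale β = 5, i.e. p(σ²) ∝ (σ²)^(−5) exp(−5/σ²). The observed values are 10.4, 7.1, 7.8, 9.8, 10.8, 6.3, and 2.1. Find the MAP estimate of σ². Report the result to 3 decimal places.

σ̂²_MAP = 5.094

Sum of squared deviations about the known mean: SS = (10.4−6)² + (7.1−6)² + (7.8−6)² + (9.8−6)² + (10.8−6)² + (6.3−6)² + (2.1−6)² = 76.59.
The Normal likelihood contributes (σ²)^(−n/2) exp(−SS/(2σ²)), so the posterior is Inverse-Gamma(α + n/2, β + SS/2) = Inverse-Gamma(7.5, 43.295).
The mode of Inverse-Gamma(a, b) is b/(a+1) = 43.295/8.5 ≈ 5.094.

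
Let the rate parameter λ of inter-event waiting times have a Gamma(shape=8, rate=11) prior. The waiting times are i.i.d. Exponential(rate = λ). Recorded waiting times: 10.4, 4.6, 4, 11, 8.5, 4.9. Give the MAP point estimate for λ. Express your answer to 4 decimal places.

The Exponential(rate=λ) likelihood is ∝ λ^n e^(−λΣtᵢ). Here n = 6 and Σtᵢ = 10.4 + 4.6 + 4 + 11 + 8.5 + 4.9 = 43.4.
Posterior ∝ λ^7e^(−11λ) · λ^6e^(−43.4λ) = λ^13e^(−54.4λ), i.e. Gamma(14, 54.4).
Mode = (a−1)/b = 13/54.4 ≈ 0.2390.

λ̂_MAP = 0.2390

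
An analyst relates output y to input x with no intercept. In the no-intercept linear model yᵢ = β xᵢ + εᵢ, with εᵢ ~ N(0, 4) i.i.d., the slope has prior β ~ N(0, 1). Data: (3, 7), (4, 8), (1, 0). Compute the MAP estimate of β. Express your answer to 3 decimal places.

β̂_MAP = 1.767

log p(β | y) = −Σ(yᵢ − βxᵢ)²/(2·4) − β²/(2·1) + const.
Setting the derivative to zero: Σxᵢ(yᵢ − βxᵢ)/4 − β/1 = 0, so β = Σxᵢyᵢ / (Σxᵢ² + σ²/τ²).
Σxᵢyᵢ = 3·7 + 4·8 + 1·0 = 53; Σxᵢ² = 26; σ²/τ² = 4.
β̂_MAP = 53 / (26 + 4) = 53/30 ≈ 1.767.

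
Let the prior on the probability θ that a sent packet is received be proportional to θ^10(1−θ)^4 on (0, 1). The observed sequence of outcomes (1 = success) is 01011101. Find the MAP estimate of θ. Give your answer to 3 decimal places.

θ̂_MAP = 0.682

The prior density ∝ θ^10(1−θ)^4 is the kernel of Beta(11, 5).
Data: 5 successes in 8 trials (from the sequence). The binomial likelihood contributes θ^5(1−θ)^3, so the posterior is Beta(11+5, 5+3) = Beta(16, 8).
For Beta(a, b) with a, b > 1 the mode is (a−1)/(a+b−2) = 15/22 ≈ 0.682.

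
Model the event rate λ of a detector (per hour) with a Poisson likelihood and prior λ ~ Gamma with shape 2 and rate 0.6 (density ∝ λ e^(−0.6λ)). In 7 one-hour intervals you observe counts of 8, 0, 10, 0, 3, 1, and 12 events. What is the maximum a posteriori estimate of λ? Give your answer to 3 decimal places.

λ̂_MAP = 4.605

Σxᵢ = 8+0+10+0+3+1+12 = 34, with n = 7.
Posterior ∝ λe^(−0.6λ) · λ^34e^(−7λ) = λ^35e^(−7.6λ), i.e. Gamma(shape=36, rate=7.6).
The mode of a Gamma(a, b) with a ≥ 1 (shape–rate) is (a−1)/b = 35/7.6 ≈ 4.605.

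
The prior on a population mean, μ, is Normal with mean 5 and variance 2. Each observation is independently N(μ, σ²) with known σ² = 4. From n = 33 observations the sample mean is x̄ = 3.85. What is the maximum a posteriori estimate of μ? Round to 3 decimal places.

n = 33, x̄ = 3.85.
For a Normal prior and Normal likelihood with known variance, the posterior is Normal; its mode equals its mean, the precision-weighted average.
Prior precision 1/σ₀² = 1/2 = 0.5; data precision n/σ² = 33/4 = 8.25.
μ̂ = (0.5·5 + 8.25·3.85) / (0.5 + 8.25) = 34.2625/8.75 = 2741/700 ≈ 3.916.

μ̂_MAP = 3.916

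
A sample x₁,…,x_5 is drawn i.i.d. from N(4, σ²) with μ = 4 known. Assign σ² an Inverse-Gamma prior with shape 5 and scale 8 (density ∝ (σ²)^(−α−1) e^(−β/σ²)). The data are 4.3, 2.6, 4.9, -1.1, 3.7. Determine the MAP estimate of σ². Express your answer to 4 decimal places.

σ̂²_MAP = 2.6447

Sum of squared deviations about the known mean: SS = (4.3−4)² + (2.6−4)² + (4.9−4)² + (-1.1−4)² + (3.7−4)² = 28.96.
The Normal likelihood contributes (σ²)^(−n/2) exp(−SS/(2σ²)), so the posterior is Inverse-Gamma(α + n/2, β + SS/2) = Inverse-Gamma(7.5, 22.48).
The mode of Inverse-Gamma(a, b) is b/(a+1) = 22.48/8.5 ≈ 2.6447.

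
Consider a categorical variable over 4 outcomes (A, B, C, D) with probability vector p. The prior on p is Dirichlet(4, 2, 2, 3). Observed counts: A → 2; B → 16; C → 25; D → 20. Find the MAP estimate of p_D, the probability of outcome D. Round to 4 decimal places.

The posterior is Dirichlet(αᵢ + nᵢ) = Dirichlet(6, 18, 27, 23).
For a Dirichlet(a₁,…,a_K) with all aᵢ > 1, the mode has j-th component (aⱼ − 1)/(Σaᵢ − K).
Here Σaᵢ = 74 and K = 4, so p_D = (23 − 1)/(74 − 4) = 22/70 ≈ 0.3143.

MAP estimate of p_D = 0.3143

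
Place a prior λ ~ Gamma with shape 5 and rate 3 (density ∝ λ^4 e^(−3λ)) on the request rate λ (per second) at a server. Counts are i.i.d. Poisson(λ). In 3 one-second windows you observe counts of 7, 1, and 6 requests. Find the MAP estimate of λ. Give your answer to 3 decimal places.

λ̂_MAP = 3.000

Σxᵢ = 7+1+6 = 14, with n = 3.
Posterior ∝ λ^4e^(−3λ) · λ^14e^(−3λ) = λ^18e^(−6λ), i.e. Gamma(shape=19, rate=6).
The mode of a Gamma(a, b) with a ≥ 1 (shape–rate) is (a−1)/b = 18/6 ≈ 3.000.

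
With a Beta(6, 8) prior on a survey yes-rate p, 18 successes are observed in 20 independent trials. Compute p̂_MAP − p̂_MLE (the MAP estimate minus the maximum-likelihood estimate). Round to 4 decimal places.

Posterior is Beta(24, 10); MAP = (24−1)/(34−2) = 23/32 ≈ 0.71875.
MLE ignores the prior: p̂_MLE = k/n = 18/20 ≈ 0.90000.
Difference = 23/32 − 18/20 = -29/160 ≈ -0.1813.

MAP − MLE = -0.1813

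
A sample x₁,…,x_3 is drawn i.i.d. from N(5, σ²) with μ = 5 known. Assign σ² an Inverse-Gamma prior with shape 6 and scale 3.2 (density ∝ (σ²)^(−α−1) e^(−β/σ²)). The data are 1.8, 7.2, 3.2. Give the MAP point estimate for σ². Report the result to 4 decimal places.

σ̂²_MAP = 1.4541

Sum of squared deviations about the known mean: SS = (1.8−5)² + (7.2−5)² + (3.2−5)² = 18.32.
The Normal likelihood contributes (σ²)^(−n/2) exp(−SS/(2σ²)), so the posterior is Inverse-Gamma(α + n/2, β + SS/2) = Inverse-Gamma(7.5, 12.36).
The mode of Inverse-Gamma(a, b) is b/(a+1) = 12.36/8.5 ≈ 1.4541.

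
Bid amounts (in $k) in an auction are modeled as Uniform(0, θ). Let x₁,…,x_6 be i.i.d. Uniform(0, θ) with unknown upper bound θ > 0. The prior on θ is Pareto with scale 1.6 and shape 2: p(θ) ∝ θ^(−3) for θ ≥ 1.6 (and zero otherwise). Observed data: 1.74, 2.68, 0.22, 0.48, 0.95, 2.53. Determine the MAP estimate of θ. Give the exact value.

The Uniform(0, θ) likelihood is θ^(−n) for θ ≥ max(xᵢ), zero otherwise. Here max(xᵢ) = 2.68.
Posterior ∝ θ^(−3) · θ^(−6) = θ^(−9) on θ ≥ max(1.6, 2.68) = 2.68.
This density is strictly decreasing in θ, so the posterior mode lies at the lower boundary of the support.

θ̂_MAP = 2.68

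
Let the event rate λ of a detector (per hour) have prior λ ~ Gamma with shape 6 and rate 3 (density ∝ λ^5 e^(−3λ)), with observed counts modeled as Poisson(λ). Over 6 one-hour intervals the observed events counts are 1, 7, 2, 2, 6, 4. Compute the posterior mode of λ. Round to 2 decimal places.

λ̂_MAP = 3.00

Σxᵢ = 1+7+2+2+6+4 = 22, with n = 6.
Posterior ∝ λ^5e^(−3λ) · λ^22e^(−6λ) = λ^27e^(−9λ), i.e. Gamma(shape=28, rate=9).
The mode of a Gamma(a, b) with a ≥ 1 (shape–rate) is (a−1)/b = 27/9 ≈ 3.00.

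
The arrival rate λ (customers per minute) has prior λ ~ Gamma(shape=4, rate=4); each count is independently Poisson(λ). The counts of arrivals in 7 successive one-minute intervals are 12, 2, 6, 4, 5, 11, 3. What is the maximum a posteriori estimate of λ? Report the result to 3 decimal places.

Σxᵢ = 12+2+6+4+5+11+3 = 43, with n = 7.
Posterior ∝ λ^3e^(−4λ) · λ^43e^(−7λ) = λ^46e^(−11λ), i.e. Gamma(shape=47, rate=11).
The mode of a Gamma(a, b) with a ≥ 1 (shape–rate) is (a−1)/b = 46/11 ≈ 4.182.

λ̂_MAP = 4.182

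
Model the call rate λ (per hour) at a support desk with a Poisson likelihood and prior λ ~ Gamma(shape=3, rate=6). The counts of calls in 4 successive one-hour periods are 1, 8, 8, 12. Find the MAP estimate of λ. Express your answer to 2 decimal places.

λ̂_MAP = 3.10

Σxᵢ = 1+8+8+12 = 29, with n = 4.
Posterior ∝ λ^2e^(−6λ) · λ^29e^(−4λ) = λ^31e^(−10λ), i.e. Gamma(shape=32, rate=10).
The mode of a Gamma(a, b) with a ≥ 1 (shape–rate) is (a−1)/b = 31/10 ≈ 3.10.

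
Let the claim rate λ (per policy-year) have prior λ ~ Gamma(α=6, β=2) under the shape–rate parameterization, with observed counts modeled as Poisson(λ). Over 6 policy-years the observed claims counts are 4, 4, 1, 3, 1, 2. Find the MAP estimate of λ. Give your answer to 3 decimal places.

Σxᵢ = 4+4+1+3+1+2 = 15, with n = 6.
Posterior ∝ λ^5e^(−2λ) · λ^15e^(−6λ) = λ^20e^(−8λ), i.e. Gamma(shape=21, rate=8).
The mode of a Gamma(a, b) with a ≥ 1 (shape–rate) is (a−1)/b = 20/8 ≈ 2.500.

λ̂_MAP = 2.500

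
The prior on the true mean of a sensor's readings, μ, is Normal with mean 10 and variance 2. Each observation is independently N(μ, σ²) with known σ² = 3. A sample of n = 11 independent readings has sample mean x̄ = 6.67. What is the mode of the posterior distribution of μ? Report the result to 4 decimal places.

μ̂_MAP = 7.0696

n = 11, x̄ = 6.67.
For a Normal prior and Normal likelihood with known variance, the posterior is Normal; its mode equals its mean, the precision-weighted average.
Prior precision 1/σ₀² = 1/2 = 0.5; data precision n/σ² = 11/3.
μ̂ = (0.5·10 + (11/3)·6.67) / (0.5 + 11/3) = (8837/300)/(25/6) = 7.0696.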